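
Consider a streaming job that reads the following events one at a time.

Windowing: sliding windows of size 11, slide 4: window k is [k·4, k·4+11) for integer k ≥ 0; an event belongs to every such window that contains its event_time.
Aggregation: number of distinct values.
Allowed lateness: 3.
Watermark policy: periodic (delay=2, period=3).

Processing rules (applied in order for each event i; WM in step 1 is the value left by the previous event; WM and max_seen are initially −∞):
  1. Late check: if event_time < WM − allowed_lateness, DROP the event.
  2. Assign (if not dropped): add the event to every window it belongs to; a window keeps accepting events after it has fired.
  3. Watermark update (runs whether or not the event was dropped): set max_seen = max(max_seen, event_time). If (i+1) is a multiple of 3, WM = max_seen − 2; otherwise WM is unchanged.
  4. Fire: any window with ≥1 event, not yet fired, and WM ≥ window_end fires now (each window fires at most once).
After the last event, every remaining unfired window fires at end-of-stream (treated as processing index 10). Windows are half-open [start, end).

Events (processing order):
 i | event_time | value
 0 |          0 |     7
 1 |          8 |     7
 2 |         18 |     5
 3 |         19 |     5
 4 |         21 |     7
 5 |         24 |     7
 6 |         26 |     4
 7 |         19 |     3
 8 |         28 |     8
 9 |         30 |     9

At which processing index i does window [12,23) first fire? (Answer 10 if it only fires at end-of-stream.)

i=0 t=0 v=7: → [0,11); WM=−∞
i=1 t=8 v=7: → [8,19),[4,15),[0,11); WM=−∞
i=2 t=18 v=5: → [16,27),[12,23),[8,19); WM=16; [0,11) fires=1 [4,15) fires=1
i=3 t=19 v=5: → [16,27),[12,23); WM=16
i=4 t=21 v=7: → [20,31),[16,27),[12,23); WM=16
i=5 t=24 v=7: → [24,35),[20,31),[16,27); WM=22; [8,19) fires=2
i=6 t=26 v=4: → [24,35),[20,31),[16,27); WM=22
i=7 t=19 v=3: → [16,27),[12,23); WM=22
i=8 t=28 v=8: → [28,39),[24,35),[20,31); WM=26; [12,23) fires=3
i=9 t=30 v=9: → [28,39),[24,35),[20,31); WM=26

8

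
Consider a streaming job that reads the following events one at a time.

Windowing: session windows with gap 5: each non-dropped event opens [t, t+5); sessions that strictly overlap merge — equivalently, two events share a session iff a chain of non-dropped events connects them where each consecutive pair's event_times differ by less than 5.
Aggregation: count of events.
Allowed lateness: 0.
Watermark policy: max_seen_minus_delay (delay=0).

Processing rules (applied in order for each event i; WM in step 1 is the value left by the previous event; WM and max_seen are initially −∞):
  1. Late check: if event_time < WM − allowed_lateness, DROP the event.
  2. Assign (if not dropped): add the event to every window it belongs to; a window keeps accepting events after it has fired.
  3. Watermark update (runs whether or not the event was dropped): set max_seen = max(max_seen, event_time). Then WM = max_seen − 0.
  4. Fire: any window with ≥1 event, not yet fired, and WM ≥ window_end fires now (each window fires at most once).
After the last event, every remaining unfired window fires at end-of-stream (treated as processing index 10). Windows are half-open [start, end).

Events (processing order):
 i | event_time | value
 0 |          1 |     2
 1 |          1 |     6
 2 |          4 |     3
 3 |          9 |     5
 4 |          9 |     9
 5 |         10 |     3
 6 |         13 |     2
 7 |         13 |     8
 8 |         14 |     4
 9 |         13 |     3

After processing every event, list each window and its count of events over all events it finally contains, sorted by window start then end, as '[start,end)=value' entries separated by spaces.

[1,9)=3 [9,19)=6

i=0 t=1 v=2: → [1,6); WM=1
i=1 t=1 v=6: → [1,6); WM=1
i=2 t=4 v=3: → [1,9); WM=4
i=3 t=9 v=5: → [9,14); WM=9
i=4 t=9 v=9: → [9,14); WM=9
i=5 t=10 v=3: → [9,15); WM=10
i=6 t=13 v=2: → [9,18); WM=13
i=7 t=13 v=8: → [9,18); WM=13
i=8 t=14 v=4: → [9,19); WM=14
i=9 t=13 v=3: DROP (t<14-0); WM=14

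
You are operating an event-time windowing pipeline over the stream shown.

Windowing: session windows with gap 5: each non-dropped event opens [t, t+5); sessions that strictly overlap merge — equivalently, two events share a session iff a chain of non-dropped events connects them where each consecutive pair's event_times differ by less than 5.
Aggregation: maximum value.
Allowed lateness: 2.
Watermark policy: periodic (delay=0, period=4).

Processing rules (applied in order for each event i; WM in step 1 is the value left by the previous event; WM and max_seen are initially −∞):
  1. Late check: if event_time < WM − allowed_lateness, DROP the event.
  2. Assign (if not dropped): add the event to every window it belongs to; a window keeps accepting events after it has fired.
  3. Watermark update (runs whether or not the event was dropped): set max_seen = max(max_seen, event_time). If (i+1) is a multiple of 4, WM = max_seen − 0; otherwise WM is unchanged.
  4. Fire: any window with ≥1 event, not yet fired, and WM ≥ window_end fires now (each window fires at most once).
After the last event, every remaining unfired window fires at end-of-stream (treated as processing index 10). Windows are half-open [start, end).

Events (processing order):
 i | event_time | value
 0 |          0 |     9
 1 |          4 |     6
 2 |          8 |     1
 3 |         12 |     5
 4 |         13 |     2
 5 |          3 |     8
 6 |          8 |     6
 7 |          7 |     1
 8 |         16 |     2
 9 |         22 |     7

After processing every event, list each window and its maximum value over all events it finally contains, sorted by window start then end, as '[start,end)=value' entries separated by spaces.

[0,21)=9 [22,27)=7

i=0 t=0 v=9: → [0,5); WM=−∞
i=1 t=4 v=6: → [0,9); WM=−∞
i=2 t=8 v=1: → [0,13); WM=−∞
i=3 t=12 v=5: → [0,17); WM=12
i=4 t=13 v=2: → [0,18); WM=12
i=5 t=3 v=8: DROP (t<12-2); WM=12
i=6 t=8 v=6: DROP (t<12-2); WM=12
i=7 t=7 v=1: DROP (t<12-2); WM=13
i=8 t=16 v=2: → [0,21); WM=13
i=9 t=22 v=7: → [22,27); WM=13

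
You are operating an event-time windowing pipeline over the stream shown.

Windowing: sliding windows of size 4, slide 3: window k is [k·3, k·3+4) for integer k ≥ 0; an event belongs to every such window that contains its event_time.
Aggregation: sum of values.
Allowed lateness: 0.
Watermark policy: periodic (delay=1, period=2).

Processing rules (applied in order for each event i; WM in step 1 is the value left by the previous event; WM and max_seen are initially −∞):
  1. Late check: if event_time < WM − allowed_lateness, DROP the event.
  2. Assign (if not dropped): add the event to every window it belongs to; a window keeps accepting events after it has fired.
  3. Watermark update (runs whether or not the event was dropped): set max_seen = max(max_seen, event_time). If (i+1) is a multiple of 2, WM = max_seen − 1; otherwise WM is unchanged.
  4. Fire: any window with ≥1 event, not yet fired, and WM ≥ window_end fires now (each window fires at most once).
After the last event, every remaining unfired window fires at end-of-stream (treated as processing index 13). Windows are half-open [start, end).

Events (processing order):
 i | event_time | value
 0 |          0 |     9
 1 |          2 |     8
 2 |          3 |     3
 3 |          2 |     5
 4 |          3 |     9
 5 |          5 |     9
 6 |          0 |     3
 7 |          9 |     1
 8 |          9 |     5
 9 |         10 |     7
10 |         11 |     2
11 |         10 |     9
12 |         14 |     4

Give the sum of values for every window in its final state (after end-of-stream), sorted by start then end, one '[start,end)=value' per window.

i=0 t=0 v=9: → [0,4); WM=−∞
i=1 t=2 v=8: → [0,4); WM=1
i=2 t=3 v=3: → [3,7),[0,4); WM=1
i=3 t=2 v=5: → [0,4); WM=2
i=4 t=3 v=9: → [3,7),[0,4); WM=2
i=5 t=5 v=9: → [3,7); WM=4; [0,4) fires=34
i=6 t=0 v=3: DROP (t<4-0); WM=4
i=7 t=9 v=1: → [9,13),[6,10); WM=8; [3,7) fires=21
i=8 t=9 v=5: → [9,13),[6,10); WM=8
i=9 t=10 v=7: → [9,13); WM=9
i=10 t=11 v=2: → [9,13); WM=9
i=11 t=10 v=9: → [9,13); WM=10; [6,10) fires=6
i=12 t=14 v=4: → [12,16); WM=10

[0,4)=34 [3,7)=21 [6,10)=6 [9,13)=24 [12,16)=4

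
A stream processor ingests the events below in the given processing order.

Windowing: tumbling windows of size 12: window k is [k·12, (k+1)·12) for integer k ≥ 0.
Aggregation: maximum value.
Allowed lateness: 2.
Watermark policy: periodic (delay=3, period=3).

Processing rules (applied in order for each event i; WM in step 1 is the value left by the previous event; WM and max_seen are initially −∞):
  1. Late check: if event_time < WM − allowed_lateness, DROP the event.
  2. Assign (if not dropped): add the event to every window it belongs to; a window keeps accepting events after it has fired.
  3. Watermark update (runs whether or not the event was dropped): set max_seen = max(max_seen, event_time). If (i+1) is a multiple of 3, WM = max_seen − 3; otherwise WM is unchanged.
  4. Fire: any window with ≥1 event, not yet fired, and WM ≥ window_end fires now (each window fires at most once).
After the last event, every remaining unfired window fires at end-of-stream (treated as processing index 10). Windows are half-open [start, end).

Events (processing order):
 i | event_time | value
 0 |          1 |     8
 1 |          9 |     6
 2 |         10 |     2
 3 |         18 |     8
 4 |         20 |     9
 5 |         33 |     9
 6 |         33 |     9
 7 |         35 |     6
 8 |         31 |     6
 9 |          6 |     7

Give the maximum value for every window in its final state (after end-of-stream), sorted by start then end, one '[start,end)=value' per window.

[0,12)=8 [12,24)=9 [24,36)=9

i=0 t=1 v=8: → [0,12); WM=−∞
i=1 t=9 v=6: → [0,12); WM=−∞
i=2 t=10 v=2: → [0,12); WM=7
i=3 t=18 v=8: → [12,24); WM=7
i=4 t=20 v=9: → [12,24); WM=7
i=5 t=33 v=9: → [24,36); WM=30; [0,12) fires=8 [12,24) fires=9
i=6 t=33 v=9: → [24,36); WM=30
i=7 t=35 v=6: → [24,36); WM=30
i=8 t=31 v=6: → [24,36); WM=32
i=9 t=6 v=7: DROP (t<32-2); WM=32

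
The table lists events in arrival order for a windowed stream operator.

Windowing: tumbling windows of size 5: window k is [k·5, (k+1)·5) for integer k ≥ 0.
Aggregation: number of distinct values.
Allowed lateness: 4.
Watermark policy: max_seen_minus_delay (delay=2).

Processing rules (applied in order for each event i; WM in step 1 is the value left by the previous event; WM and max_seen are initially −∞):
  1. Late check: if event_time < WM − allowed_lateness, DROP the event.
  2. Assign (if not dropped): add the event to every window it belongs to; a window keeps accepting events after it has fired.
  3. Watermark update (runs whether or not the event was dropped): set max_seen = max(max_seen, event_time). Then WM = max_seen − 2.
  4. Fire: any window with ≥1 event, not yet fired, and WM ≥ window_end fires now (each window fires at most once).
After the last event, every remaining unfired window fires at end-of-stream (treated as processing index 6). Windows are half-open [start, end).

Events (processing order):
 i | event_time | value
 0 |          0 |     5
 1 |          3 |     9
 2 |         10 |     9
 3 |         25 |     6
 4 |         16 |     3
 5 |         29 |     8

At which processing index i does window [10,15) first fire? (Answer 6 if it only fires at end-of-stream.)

3

i=0 t=0 v=5: → [0,5); WM=-2
i=1 t=3 v=9: → [0,5); WM=1
i=2 t=10 v=9: → [10,15); WM=8; [0,5) fires=2
i=3 t=25 v=6: → [25,30); WM=23; [10,15) fires=1
i=4 t=16 v=3: DROP (t<23-4); WM=23
i=5 t=29 v=8: → [25,30); WM=27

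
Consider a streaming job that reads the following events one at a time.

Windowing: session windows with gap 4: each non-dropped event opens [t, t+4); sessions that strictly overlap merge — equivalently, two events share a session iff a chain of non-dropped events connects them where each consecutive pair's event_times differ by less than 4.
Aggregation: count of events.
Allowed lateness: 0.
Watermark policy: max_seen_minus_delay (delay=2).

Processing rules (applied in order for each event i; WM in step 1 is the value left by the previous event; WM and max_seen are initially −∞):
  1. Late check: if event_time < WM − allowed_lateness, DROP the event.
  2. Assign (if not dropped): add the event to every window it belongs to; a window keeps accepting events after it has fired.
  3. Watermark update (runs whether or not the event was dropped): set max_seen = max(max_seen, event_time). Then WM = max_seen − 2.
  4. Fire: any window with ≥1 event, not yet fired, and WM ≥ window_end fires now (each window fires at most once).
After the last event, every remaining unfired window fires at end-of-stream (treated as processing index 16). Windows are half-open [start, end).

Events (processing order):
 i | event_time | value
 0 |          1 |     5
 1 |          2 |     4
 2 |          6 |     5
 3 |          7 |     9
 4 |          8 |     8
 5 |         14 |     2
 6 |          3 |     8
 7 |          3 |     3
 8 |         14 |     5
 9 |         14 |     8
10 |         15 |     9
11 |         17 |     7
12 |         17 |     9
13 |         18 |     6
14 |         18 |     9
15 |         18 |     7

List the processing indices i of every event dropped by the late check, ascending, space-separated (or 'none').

6 7

i=0 t=1 v=5: → [1,5); WM=-1
i=1 t=2 v=4: → [1,6); WM=0
i=2 t=6 v=5: → [6,10); WM=4
i=3 t=7 v=9: → [6,11); WM=5
i=4 t=8 v=8: → [6,12); WM=6
i=5 t=14 v=2: → [14,18); WM=12
i=6 t=3 v=8: DROP (t<12-0); WM=12
i=7 t=3 v=3: DROP (t<12-0); WM=12
i=8 t=14 v=5: → [14,18); WM=12
i=9 t=14 v=8: → [14,18); WM=12
i=10 t=15 v=9: → [14,19); WM=13
i=11 t=17 v=7: → [14,21); WM=15
i=12 t=17 v=9: → [14,21); WM=15
i=13 t=18 v=6: → [14,22); WM=16
i=14 t=18 v=9: → [14,22); WM=16
i=15 t=18 v=7: → [14,22); WM=16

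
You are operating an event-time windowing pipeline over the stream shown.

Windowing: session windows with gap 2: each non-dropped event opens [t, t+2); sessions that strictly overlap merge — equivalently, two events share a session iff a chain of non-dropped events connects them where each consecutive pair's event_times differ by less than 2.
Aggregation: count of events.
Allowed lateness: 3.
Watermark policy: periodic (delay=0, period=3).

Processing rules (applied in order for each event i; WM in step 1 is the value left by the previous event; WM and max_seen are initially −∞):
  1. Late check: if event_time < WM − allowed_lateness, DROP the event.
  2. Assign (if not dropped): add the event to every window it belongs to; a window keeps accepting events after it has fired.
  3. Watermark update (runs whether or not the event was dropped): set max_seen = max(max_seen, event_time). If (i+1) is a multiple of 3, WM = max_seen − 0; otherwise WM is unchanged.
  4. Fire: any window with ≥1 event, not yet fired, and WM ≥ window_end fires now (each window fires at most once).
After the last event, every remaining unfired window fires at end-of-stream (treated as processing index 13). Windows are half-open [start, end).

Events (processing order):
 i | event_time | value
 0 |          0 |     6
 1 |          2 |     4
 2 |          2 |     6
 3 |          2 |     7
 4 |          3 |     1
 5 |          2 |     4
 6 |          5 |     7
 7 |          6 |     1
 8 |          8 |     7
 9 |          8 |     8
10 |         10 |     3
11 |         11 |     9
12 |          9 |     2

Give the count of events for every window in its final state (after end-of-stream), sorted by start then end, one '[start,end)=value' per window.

[0,2)=1 [2,5)=5 [5,8)=2 [8,13)=5

i=0 t=0 v=6: → [0,2); WM=−∞
i=1 t=2 v=4: → [2,4); WM=−∞
i=2 t=2 v=6: → [2,4); WM=2
i=3 t=2 v=7: → [2,4); WM=2
i=4 t=3 v=1: → [2,5); WM=2
i=5 t=2 v=4: → [2,5); WM=3
i=6 t=5 v=7: → [5,7); WM=3
i=7 t=6 v=1: → [5,8); WM=3
i=8 t=8 v=7: → [8,10); WM=8
i=9 t=8 v=8: → [8,10); WM=8
i=10 t=10 v=3: → [10,12); WM=8
i=11 t=11 v=9: → [10,13); WM=11
i=12 t=9 v=2: → [8,13); WM=11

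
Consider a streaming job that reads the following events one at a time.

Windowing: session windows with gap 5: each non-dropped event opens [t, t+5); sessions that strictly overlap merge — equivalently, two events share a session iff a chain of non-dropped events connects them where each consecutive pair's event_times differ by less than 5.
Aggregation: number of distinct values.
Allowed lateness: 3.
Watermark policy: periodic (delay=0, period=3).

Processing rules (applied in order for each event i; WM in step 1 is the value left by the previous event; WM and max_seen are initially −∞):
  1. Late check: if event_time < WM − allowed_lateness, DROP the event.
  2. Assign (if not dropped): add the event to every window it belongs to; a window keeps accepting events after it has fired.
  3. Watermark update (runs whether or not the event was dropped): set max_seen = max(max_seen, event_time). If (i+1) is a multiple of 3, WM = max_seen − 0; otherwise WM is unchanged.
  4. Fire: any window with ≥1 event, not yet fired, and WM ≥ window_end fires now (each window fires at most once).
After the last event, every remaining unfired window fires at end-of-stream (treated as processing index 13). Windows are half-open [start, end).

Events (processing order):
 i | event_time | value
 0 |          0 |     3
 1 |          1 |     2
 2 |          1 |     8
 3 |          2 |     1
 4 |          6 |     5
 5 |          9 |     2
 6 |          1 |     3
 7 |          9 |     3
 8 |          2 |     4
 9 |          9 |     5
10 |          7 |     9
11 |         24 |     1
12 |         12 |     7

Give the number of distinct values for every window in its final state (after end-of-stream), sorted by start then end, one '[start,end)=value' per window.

[0,14)=6 [24,29)=1

i=0 t=0 v=3: → [0,5); WM=−∞
i=1 t=1 v=2: → [0,6); WM=−∞
i=2 t=1 v=8: → [0,6); WM=1
i=3 t=2 v=1: → [0,7); WM=1
i=4 t=6 v=5: → [0,11); WM=1
i=5 t=9 v=2: → [0,14); WM=9
i=6 t=1 v=3: DROP (t<9-3); WM=9
i=7 t=9 v=3: → [0,14); WM=9
i=8 t=2 v=4: DROP (t<9-3); WM=9
i=9 t=9 v=5: → [0,14); WM=9
i=10 t=7 v=9: → [0,14); WM=9
i=11 t=24 v=1: → [24,29); WM=24
i=12 t=12 v=7: DROP (t<24-3); WM=24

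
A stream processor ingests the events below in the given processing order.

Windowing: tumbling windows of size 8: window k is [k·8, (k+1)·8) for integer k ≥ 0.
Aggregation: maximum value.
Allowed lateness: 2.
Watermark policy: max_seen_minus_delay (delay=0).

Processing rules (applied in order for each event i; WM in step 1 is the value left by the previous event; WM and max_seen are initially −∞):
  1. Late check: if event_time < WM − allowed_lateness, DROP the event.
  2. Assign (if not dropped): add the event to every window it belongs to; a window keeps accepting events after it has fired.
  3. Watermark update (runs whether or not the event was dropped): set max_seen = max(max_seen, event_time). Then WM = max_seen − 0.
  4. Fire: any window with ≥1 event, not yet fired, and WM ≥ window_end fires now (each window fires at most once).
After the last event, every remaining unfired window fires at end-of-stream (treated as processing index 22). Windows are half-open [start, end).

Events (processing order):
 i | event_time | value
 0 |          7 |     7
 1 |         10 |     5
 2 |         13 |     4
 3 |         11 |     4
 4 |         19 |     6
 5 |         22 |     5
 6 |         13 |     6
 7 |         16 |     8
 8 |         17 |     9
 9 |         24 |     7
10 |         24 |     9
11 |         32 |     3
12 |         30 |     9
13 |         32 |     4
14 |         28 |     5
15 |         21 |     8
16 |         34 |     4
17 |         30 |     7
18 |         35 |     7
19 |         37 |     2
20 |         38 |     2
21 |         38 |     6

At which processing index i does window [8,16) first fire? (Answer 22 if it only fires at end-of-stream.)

4

i=0 t=7 v=7: → [0,8); WM=7
i=1 t=10 v=5: → [8,16); WM=10; [0,8) fires=7
i=2 t=13 v=4: → [8,16); WM=13
i=3 t=11 v=4: → [8,16); WM=13
i=4 t=19 v=6: → [16,24); WM=19; [8,16) fires=5
i=5 t=22 v=5: → [16,24); WM=22
i=6 t=13 v=6: DROP (t<22-2); WM=22
i=7 t=16 v=8: DROP (t<22-2); WM=22
i=8 t=17 v=9: DROP (t<22-2); WM=22
i=9 t=24 v=7: → [24,32); WM=24; [16,24) fires=6
i=10 t=24 v=9: → [24,32); WM=24
i=11 t=32 v=3: → [32,40); WM=32; [24,32) fires=9
i=12 t=30 v=9: → [24,32); WM=32
i=13 t=32 v=4: → [32,40); WM=32
i=14 t=28 v=5: DROP (t<32-2); WM=32
i=15 t=21 v=8: DROP (t<32-2); WM=32
i=16 t=34 v=4: → [32,40); WM=34
i=17 t=30 v=7: DROP (t<34-2); WM=34
i=18 t=35 v=7: → [32,40); WM=35
i=19 t=37 v=2: → [32,40); WM=37
i=20 t=38 v=2: → [32,40); WM=38
i=21 t=38 v=6: → [32,40); WM=38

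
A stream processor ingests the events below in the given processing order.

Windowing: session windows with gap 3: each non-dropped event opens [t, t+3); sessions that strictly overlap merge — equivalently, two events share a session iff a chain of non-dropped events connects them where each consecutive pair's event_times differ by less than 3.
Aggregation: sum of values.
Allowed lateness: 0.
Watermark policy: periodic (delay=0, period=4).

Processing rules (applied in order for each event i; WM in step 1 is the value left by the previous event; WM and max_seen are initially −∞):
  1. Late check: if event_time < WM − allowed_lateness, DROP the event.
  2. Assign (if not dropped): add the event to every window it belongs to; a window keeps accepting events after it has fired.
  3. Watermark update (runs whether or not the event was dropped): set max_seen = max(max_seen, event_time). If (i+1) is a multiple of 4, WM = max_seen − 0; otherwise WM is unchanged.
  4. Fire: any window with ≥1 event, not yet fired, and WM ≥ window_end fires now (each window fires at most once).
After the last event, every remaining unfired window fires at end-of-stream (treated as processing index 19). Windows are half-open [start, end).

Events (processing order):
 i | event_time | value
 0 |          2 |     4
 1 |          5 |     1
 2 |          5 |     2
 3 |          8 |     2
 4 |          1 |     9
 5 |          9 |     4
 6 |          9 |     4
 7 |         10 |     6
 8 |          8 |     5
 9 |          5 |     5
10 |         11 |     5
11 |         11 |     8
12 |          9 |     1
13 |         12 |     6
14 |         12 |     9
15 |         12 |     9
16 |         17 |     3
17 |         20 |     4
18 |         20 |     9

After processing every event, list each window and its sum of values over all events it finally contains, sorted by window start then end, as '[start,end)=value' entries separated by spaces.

[2,5)=4 [5,8)=3 [8,15)=53 [17,20)=3 [20,23)=13

i=0 t=2 v=4: → [2,5); WM=−∞
i=1 t=5 v=1: → [5,8); WM=−∞
i=2 t=5 v=2: → [5,8); WM=−∞
i=3 t=8 v=2: → [8,11); WM=8
i=4 t=1 v=9: DROP (t<8-0); WM=8
i=5 t=9 v=4: → [8,12); WM=8
i=6 t=9 v=4: → [8,12); WM=8
i=7 t=10 v=6: → [8,13); WM=10
i=8 t=8 v=5: DROP (t<10-0); WM=10
i=9 t=5 v=5: DROP (t<10-0); WM=10
i=10 t=11 v=5: → [8,14); WM=10
i=11 t=11 v=8: → [8,14); WM=11
i=12 t=9 v=1: DROP (t<11-0); WM=11
i=13 t=12 v=6: → [8,15); WM=11
i=14 t=12 v=9: → [8,15); WM=11
i=15 t=12 v=9: → [8,15); WM=12
i=16 t=17 v=3: → [17,20); WM=12
i=17 t=20 v=4: → [20,23); WM=12
i=18 t=20 v=9: → [20,23); WM=12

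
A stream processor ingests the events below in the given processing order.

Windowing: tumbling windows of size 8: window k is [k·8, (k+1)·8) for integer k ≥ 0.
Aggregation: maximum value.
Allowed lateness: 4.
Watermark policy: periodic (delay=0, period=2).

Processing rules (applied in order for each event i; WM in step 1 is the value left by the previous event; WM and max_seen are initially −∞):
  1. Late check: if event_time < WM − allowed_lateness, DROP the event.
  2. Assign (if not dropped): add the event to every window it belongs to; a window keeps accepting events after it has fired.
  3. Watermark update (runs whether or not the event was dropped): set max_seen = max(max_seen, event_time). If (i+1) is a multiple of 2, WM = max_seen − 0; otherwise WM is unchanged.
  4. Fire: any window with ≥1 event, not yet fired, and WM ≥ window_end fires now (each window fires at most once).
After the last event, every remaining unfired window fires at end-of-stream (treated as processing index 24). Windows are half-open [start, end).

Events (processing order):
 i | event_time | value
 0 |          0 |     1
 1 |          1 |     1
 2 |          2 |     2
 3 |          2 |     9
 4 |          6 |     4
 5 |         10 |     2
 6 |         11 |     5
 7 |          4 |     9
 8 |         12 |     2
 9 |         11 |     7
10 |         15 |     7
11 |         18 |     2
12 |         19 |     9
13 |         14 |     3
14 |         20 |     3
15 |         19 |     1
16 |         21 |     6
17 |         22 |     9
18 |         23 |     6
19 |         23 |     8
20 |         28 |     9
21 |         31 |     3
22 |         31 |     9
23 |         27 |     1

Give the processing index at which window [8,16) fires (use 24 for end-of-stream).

11

i=0 t=0 v=1: → [0,8); WM=−∞
i=1 t=1 v=1: → [0,8); WM=1
i=2 t=2 v=2: → [0,8); WM=1
i=3 t=2 v=9: → [0,8); WM=2
i=4 t=6 v=4: → [0,8); WM=2
i=5 t=10 v=2: → [8,16); WM=10; [0,8) fires=9
i=6 t=11 v=5: → [8,16); WM=10
i=7 t=4 v=9: DROP (t<10-4); WM=11
i=8 t=12 v=2: → [8,16); WM=11
i=9 t=11 v=7: → [8,16); WM=12
i=10 t=15 v=7: → [8,16); WM=12
i=11 t=18 v=2: → [16,24); WM=18; [8,16) fires=7
i=12 t=19 v=9: → [16,24); WM=18
i=13 t=14 v=3: → [8,16); WM=19
i=14 t=20 v=3: → [16,24); WM=19
i=15 t=19 v=1: → [16,24); WM=20
i=16 t=21 v=6: → [16,24); WM=20
i=17 t=22 v=9: → [16,24); WM=22
i=18 t=23 v=6: → [16,24); WM=22
i=19 t=23 v=8: → [16,24); WM=23
i=20 t=28 v=9: → [24,32); WM=23
i=21 t=31 v=3: → [24,32); WM=31; [16,24) fires=9
i=22 t=31 v=9: → [24,32); WM=31
i=23 t=27 v=1: → [24,32); WM=31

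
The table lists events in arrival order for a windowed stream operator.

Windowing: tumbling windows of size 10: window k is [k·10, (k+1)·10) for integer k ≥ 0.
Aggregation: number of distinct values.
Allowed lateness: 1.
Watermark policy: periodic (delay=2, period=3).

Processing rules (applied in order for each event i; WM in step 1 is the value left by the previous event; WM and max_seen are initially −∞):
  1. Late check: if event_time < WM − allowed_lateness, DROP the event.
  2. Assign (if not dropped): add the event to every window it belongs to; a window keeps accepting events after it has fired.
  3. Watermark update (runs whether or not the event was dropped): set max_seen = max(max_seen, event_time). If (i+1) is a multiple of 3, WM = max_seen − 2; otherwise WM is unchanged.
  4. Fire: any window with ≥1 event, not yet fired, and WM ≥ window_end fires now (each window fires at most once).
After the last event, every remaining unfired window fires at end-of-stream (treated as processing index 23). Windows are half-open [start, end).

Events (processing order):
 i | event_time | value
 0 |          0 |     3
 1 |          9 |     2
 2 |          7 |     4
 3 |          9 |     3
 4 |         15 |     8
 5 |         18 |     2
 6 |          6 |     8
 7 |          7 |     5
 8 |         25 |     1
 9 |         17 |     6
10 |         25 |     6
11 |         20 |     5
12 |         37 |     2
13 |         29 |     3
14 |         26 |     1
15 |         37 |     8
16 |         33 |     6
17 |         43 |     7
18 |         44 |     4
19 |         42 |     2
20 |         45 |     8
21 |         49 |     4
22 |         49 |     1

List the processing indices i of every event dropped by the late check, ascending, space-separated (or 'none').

i=0 t=0 v=3: → [0,10); WM=−∞
i=1 t=9 v=2: → [0,10); WM=−∞
i=2 t=7 v=4: → [0,10); WM=7
i=3 t=9 v=3: → [0,10); WM=7
i=4 t=15 v=8: → [10,20); WM=7
i=5 t=18 v=2: → [10,20); WM=16; [0,10) fires=3
i=6 t=6 v=8: DROP (t<16-1); WM=16
i=7 t=7 v=5: DROP (t<16-1); WM=16
i=8 t=25 v=1: → [20,30); WM=23; [10,20) fires=2
i=9 t=17 v=6: DROP (t<23-1); WM=23
i=10 t=25 v=6: → [20,30); WM=23
i=11 t=20 v=5: DROP (t<23-1); WM=23
i=12 t=37 v=2: → [30,40); WM=23
i=13 t=29 v=3: → [20,30); WM=23
i=14 t=26 v=1: → [20,30); WM=35; [20,30) fires=3
i=15 t=37 v=8: → [30,40); WM=35
i=16 t=33 v=6: DROP (t<35-1); WM=35
i=17 t=43 v=7: → [40,50); WM=41; [30,40) fires=2
i=18 t=44 v=4: → [40,50); WM=41
i=19 t=42 v=2: → [40,50); WM=41
i=20 t=45 v=8: → [40,50); WM=43
i=21 t=49 v=4: → [40,50); WM=43
i=22 t=49 v=1: → [40,50); WM=43

6 7 9 11 16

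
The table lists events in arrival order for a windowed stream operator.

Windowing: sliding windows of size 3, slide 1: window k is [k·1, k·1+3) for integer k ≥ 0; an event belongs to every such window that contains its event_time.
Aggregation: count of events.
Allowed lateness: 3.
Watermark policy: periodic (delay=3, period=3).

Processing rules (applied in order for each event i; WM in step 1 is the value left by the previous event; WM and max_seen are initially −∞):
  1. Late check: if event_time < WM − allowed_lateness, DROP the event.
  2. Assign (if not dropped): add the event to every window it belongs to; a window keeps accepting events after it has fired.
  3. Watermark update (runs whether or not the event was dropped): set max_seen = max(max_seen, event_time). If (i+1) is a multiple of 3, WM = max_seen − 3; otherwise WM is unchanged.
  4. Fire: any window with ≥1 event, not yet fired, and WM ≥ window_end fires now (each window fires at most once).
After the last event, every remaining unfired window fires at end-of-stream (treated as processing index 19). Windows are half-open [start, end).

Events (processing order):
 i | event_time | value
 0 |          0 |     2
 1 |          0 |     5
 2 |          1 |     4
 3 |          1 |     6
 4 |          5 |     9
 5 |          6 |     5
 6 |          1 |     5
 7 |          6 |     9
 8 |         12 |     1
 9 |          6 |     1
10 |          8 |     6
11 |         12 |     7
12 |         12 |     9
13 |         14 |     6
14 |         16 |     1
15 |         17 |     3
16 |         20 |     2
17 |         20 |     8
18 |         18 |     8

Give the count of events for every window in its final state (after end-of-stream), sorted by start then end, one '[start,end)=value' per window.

[0,3)=5 [1,4)=3 [3,6)=1 [4,7)=4 [5,8)=4 [6,9)=4 [7,10)=1 [8,11)=1 [10,13)=3 [11,14)=3 [12,15)=4 [13,16)=1 [14,17)=2 [15,18)=2 [16,19)=3 [17,20)=2 [18,21)=3 [19,22)=2 [20,23)=2

i=0 t=0 v=2: → [0,3); WM=−∞
i=1 t=0 v=5: → [0,3); WM=−∞
i=2 t=1 v=4: → [1,4),[0,3); WM=-2
i=3 t=1 v=6: → [1,4),[0,3); WM=-2
i=4 t=5 v=9: → [5,8),[4,7),[3,6); WM=-2
i=5 t=6 v=5: → [6,9),[5,8),[4,7); WM=3; [0,3) fires=4
i=6 t=1 v=5: → [1,4),[0,3); WM=3
i=7 t=6 v=9: → [6,9),[5,8),[4,7); WM=3
i=8 t=12 v=1: → [12,15),[11,14),[10,13); WM=9; [1,4) fires=3 [3,6) fires=1 [4,7) fires=3 [5,8) fires=3 [6,9) fires=2
i=9 t=6 v=1: → [6,9),[5,8),[4,7); WM=9
i=10 t=8 v=6: → [8,11),[7,10),[6,9); WM=9
i=11 t=12 v=7: → [12,15),[11,14),[10,13); WM=9
i=12 t=12 v=9: → [12,15),[11,14),[10,13); WM=9
i=13 t=14 v=6: → [14,17),[13,16),[12,15); WM=9
i=14 t=16 v=1: → [16,19),[15,18),[14,17); WM=13; [7,10) fires=1 [8,11) fires=1 [10,13) fires=3
i=15 t=17 v=3: → [17,20),[16,19),[15,18); WM=13
i=16 t=20 v=2: → [20,23),[19,22),[18,21); WM=13
i=17 t=20 v=8: → [20,23),[19,22),[18,21); WM=17; [11,14) fires=3 [12,15) fires=4 [13,16) fires=1 [14,17) fires=2
i=18 t=18 v=8: → [18,21),[17,20),[16,19); WM=17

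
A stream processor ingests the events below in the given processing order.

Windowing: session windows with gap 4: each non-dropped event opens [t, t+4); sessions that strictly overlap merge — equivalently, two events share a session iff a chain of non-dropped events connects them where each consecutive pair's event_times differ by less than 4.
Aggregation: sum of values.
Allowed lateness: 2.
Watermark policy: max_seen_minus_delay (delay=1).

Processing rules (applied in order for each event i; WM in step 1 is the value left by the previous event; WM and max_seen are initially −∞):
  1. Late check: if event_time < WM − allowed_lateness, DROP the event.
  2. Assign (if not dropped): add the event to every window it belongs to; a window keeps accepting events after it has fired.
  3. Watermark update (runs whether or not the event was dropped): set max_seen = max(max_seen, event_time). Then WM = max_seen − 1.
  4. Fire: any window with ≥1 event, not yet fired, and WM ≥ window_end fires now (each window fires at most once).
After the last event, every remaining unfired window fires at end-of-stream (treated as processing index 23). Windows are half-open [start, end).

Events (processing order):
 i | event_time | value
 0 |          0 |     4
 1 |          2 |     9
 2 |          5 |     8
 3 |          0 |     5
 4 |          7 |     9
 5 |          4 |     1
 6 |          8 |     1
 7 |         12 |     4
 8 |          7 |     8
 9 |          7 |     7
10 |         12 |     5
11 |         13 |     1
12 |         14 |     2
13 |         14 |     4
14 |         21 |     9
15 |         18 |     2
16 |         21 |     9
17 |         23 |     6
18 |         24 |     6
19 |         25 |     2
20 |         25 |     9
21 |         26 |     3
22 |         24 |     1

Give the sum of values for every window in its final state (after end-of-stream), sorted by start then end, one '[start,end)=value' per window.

[0,12)=32 [12,18)=16 [18,30)=47

i=0 t=0 v=4: → [0,4); WM=-1
i=1 t=2 v=9: → [0,6); WM=1
i=2 t=5 v=8: → [0,9); WM=4
i=3 t=0 v=5: DROP (t<4-2); WM=4
i=4 t=7 v=9: → [0,11); WM=6
i=5 t=4 v=1: → [0,11); WM=6
i=6 t=8 v=1: → [0,12); WM=7
i=7 t=12 v=4: → [12,16); WM=11
i=8 t=7 v=8: DROP (t<11-2); WM=11
i=9 t=7 v=7: DROP (t<11-2); WM=11
i=10 t=12 v=5: → [12,16); WM=11
i=11 t=13 v=1: → [12,17); WM=12
i=12 t=14 v=2: → [12,18); WM=13
i=13 t=14 v=4: → [12,18); WM=13
i=14 t=21 v=9: → [21,25); WM=20
i=15 t=18 v=2: → [18,25); WM=20
i=16 t=21 v=9: → [18,25); WM=20
i=17 t=23 v=6: → [18,27); WM=22
i=18 t=24 v=6: → [18,28); WM=23
i=19 t=25 v=2: → [18,29); WM=24
i=20 t=25 v=9: → [18,29); WM=24
i=21 t=26 v=3: → [18,30); WM=25
i=22 t=24 v=1: → [18,30); WM=25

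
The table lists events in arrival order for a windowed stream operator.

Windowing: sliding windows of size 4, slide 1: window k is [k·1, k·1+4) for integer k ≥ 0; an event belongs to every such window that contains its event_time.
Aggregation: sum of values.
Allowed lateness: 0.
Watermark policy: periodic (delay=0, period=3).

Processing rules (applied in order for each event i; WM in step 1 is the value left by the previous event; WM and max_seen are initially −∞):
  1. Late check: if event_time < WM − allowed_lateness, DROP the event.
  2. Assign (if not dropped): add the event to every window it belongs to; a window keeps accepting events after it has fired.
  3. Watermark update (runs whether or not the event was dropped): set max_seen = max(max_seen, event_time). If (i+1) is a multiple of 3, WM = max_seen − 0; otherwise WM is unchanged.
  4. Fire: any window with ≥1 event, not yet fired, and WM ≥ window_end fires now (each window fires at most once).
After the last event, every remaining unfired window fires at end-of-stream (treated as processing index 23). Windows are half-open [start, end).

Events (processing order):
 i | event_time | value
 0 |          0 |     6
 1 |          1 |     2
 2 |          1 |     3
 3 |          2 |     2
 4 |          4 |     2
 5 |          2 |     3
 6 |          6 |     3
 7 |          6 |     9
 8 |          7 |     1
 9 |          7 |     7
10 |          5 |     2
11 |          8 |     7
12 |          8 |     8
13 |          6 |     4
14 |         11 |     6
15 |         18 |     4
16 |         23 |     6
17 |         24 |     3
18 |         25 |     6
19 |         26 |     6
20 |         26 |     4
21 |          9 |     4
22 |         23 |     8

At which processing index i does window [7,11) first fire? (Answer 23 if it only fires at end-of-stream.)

14

i=0 t=0 v=6: → [0,4); WM=−∞
i=1 t=1 v=2: → [1,5),[0,4); WM=−∞
i=2 t=1 v=3: → [1,5),[0,4); WM=1
i=3 t=2 v=2: → [2,6),[1,5),[0,4); WM=1
i=4 t=4 v=2: → [4,8),[3,7),[2,6),[1,5); WM=1
i=5 t=2 v=3: → [2,6),[1,5),[0,4); WM=4; [0,4) fires=16
i=6 t=6 v=3: → [6,10),[5,9),[4,8),[3,7); WM=4
i=7 t=6 v=9: → [6,10),[5,9),[4,8),[3,7); WM=4
i=8 t=7 v=1: → [7,11),[6,10),[5,9),[4,8); WM=7; [1,5) fires=12 [2,6) fires=7 [3,7) fires=14
i=9 t=7 v=7: → [7,11),[6,10),[5,9),[4,8); WM=7
i=10 t=5 v=2: DROP (t<7-0); WM=7
i=11 t=8 v=7: → [8,12),[7,11),[6,10),[5,9); WM=8; [4,8) fires=22
i=12 t=8 v=8: → [8,12),[7,11),[6,10),[5,9); WM=8
i=13 t=6 v=4: DROP (t<8-0); WM=8
i=14 t=11 v=6: → [11,15),[10,14),[9,13),[8,12); WM=11; [5,9) fires=35 [6,10) fires=35 [7,11) fires=23
i=15 t=18 v=4: → [18,22),[17,21),[16,20),[15,19); WM=11
i=16 t=23 v=6: → [23,27),[22,26),[21,25),[20,24); WM=11
i=17 t=24 v=3: → [24,28),[23,27),[22,26),[21,25); WM=24; [8,12) fires=21 [9,13) fires=6 [10,14) fires=6 [11,15) fires=6 [15,19) fires=4 [16,20) fires=4 [17,21) fires=4 [18,22) fires=4 [20,24) fires=6
i=18 t=25 v=6: → [25,29),[24,28),[23,27),[22,26); WM=24
i=19 t=26 v=6: → [26,30),[25,29),[24,28),[23,27); WM=24
i=20 t=26 v=4: → [26,30),[25,29),[24,28),[23,27); WM=26; [21,25) fires=9 [22,26) fires=15
i=21 t=9 v=4: DROP (t<26-0); WM=26
i=22 t=23 v=8: DROP (t<26-0); WM=26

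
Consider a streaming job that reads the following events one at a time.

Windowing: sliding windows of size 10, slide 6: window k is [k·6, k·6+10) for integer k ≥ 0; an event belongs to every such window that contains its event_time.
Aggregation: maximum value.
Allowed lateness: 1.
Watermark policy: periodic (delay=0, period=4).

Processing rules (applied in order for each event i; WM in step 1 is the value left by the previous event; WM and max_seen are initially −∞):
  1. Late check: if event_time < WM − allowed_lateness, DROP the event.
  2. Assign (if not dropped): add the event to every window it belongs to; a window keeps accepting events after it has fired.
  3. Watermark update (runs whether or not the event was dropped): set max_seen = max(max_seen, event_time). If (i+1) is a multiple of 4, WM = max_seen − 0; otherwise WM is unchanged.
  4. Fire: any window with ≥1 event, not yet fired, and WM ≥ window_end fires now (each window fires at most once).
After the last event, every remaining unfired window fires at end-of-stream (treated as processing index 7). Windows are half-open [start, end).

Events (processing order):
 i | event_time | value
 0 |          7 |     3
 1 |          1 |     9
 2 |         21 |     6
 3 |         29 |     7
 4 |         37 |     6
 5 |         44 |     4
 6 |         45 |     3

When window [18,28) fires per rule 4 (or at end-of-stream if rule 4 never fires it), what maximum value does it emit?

6

i=0 t=7 v=3: → [6,16),[0,10); WM=−∞
i=1 t=1 v=9: → [0,10); WM=−∞
i=2 t=21 v=6: → [18,28),[12,22); WM=−∞
i=3 t=29 v=7: → [24,34); WM=29; [0,10) fires=9 [6,16) fires=3 [12,22) fires=6 [18,28) fires=6
i=4 t=37 v=6: → [36,46),[30,40); WM=29
i=5 t=44 v=4: → [42,52),[36,46); WM=29
i=6 t=45 v=3: → [42,52),[36,46); WM=29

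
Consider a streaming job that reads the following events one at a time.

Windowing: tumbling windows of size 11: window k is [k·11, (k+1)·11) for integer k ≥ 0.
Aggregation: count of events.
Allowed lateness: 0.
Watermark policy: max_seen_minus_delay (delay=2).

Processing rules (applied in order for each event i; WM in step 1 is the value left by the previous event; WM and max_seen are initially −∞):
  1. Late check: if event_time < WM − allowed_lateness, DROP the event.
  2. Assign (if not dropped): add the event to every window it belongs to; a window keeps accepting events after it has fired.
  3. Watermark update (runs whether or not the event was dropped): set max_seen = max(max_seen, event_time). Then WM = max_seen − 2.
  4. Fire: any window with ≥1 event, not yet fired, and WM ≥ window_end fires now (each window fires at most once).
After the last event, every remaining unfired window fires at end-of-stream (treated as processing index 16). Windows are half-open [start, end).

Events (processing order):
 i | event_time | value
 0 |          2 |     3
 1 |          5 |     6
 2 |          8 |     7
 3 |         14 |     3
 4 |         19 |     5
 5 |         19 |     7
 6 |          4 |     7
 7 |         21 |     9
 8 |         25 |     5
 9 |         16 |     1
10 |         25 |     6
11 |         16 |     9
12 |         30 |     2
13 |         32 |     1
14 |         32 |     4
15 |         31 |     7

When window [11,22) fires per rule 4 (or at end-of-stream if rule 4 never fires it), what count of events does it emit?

i=0 t=2 v=3: → [0,11); WM=0
i=1 t=5 v=6: → [0,11); WM=3
i=2 t=8 v=7: → [0,11); WM=6
i=3 t=14 v=3: → [11,22); WM=12; [0,11) fires=3
i=4 t=19 v=5: → [11,22); WM=17
i=5 t=19 v=7: → [11,22); WM=17
i=6 t=4 v=7: DROP (t<17-0); WM=17
i=7 t=21 v=9: → [11,22); WM=19
i=8 t=25 v=5: → [22,33); WM=23; [11,22) fires=4
i=9 t=16 v=1: DROP (t<23-0); WM=23
i=10 t=25 v=6: → [22,33); WM=23
i=11 t=16 v=9: DROP (t<23-0); WM=23
i=12 t=30 v=2: → [22,33); WM=28
i=13 t=32 v=1: → [22,33); WM=30
i=14 t=32 v=4: → [22,33); WM=30
i=15 t=31 v=7: → [22,33); WM=30

4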